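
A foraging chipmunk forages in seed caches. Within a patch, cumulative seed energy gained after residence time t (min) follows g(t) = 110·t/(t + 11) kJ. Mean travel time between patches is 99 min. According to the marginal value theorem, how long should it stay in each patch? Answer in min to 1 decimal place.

Maximise g(t)/(T+t): set derivative to zero → g'(t)(T+t) = g(t).
g'(t) = 110·11/(t + 11)². Setting 110·11/(t+11)² = 110t/[(t+11)(99+t)] gives 11(99+t) = t(t+11), so t² = 11×99 = 1089.
t* = √1089 = 33 min.

33.0 min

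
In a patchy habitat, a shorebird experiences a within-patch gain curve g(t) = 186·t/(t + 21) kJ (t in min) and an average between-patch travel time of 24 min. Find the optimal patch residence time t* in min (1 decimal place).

Optimal t* satisfies g'(t*) = g(t*)/(T + t*).
g'(t) = 186·21/(t + 21)². Setting 186·21/(t+21)² = 186t/[(t+21)(24+t)] gives 21(24+t) = t(t+21), so t² = 21×24 = 504.
t* = √504 = 22.45 min.

22.4 min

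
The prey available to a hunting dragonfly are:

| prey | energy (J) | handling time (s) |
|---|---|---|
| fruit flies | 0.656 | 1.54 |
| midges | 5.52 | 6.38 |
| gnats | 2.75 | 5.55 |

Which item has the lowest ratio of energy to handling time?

In descending order of E/h:
midges: 5.52/6.38 = 0.865 J/s
gnats: 2.75/5.55 = 0.495 J/s
fruit flies: 0.656/1.54 = 0.426 J/s

fruit flies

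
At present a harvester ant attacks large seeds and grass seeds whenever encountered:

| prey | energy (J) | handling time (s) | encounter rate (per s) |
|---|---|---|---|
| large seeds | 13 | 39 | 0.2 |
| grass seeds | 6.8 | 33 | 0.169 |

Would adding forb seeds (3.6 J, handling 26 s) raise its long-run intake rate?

No

Intake rate on the current diet: R = (0.2×13 + 0.169×6.8) / (1 + 0.2×39 + 0.169×33) = 3.749/14.38 = 0.2608 J/s.
forb seeds: E/h = 3.6/26 = 0.1385 J/s.
Since 0.1385 < R, time spent handling forb seeds is better spent searching.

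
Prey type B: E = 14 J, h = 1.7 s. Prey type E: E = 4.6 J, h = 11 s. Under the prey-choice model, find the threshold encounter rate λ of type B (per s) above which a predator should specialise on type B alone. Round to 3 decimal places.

0.031 per s

The zero-one rule: include type E iff E₂/h₂ > λE₁/(1+λh₁). Equality gives the switch point.
λE₁h₂ = E₂ + λE₂h₁ ⇒ λ = E₂/(E₁h₂ − E₂h₁) = 4.6/(154 − 7.82) = 0.03147 per s.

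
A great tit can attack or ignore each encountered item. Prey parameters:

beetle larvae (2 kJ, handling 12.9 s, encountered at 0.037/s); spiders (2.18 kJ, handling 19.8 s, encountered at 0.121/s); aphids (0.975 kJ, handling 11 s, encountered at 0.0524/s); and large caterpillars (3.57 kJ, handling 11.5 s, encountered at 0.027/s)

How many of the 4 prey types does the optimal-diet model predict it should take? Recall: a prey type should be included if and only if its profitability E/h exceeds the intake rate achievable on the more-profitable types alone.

3

E/h in descending order: large caterpillars 0.31, beetle larvae 0.155, spiders 0.11, aphids 0.0886 kJ/s. The optimal diet is the largest prefix of this list for which every included type satisfies E_i/h_i > R on the types above it.
Rate on top 1: 0.07355. beetle larvae: 0.155 > 0.07355 → include.
Rate on top 2: 0.09531. spiders: 0.11 > 0.09531 → include.
Rate on top 3: 0.1038. aphids: 0.0886 < 0.1038 → exclude; stop.
Optimal diet: large caterpillars, beetle larvae, spiders — 3 of 4 types.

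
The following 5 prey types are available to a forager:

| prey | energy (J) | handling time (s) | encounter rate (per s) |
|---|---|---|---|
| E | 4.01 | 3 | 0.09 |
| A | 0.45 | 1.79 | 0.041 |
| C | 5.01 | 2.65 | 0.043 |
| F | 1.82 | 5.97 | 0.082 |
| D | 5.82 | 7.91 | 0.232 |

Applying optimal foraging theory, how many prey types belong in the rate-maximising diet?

Profitabilities (E/h, J/s): C 1.89, E 1.34, D 0.736, F 0.305, A 0.251. Add prey in this order while the next type's profitability exceeds the intake rate on those already taken.
Rate on top 1: 0.1934. E: 1.34 > 0.1934 → include.
Rate on top 2: 0.4164. D: 0.736 > 0.4164 → include.
Rate on top 3: 0.5985. F: 0.305 < 0.5985 → exclude; stop.
Optimal diet: C, E, D — 3 of 5 types.

3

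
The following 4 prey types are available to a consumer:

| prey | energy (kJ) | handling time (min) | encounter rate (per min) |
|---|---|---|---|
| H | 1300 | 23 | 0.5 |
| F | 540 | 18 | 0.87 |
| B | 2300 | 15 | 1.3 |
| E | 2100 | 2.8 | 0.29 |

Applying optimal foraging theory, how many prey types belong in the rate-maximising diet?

1

Profitabilities (E/h, kJ/min): E 750, B 153, H 56.5, F 30. Add prey in this order while the next type's profitability exceeds the intake rate on those already taken.
Rate on top 1: 336.1. B: 153 < 336.1 → exclude; stop.
Optimal diet: E — 1 of 4 types.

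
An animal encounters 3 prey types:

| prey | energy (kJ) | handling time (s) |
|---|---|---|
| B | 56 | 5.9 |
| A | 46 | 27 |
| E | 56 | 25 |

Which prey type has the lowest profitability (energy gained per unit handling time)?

A

In descending order of E/h:
B: 56/5.9 = 9.49 kJ/s
E: 56/25 = 2.24 kJ/s
A: 46/27 = 1.7 kJ/s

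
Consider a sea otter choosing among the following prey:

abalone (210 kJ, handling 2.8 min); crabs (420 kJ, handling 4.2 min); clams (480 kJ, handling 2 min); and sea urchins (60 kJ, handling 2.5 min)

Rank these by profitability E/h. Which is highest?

clams

Profitability E/h (kJ/min): abalone = 210/2.8 = 75, crabs = 420/4.2 = 100, clams = 480/2 = 240, sea urchins = 60/2.5 = 24.
Ranked: clams > crabs > abalone > sea urchins.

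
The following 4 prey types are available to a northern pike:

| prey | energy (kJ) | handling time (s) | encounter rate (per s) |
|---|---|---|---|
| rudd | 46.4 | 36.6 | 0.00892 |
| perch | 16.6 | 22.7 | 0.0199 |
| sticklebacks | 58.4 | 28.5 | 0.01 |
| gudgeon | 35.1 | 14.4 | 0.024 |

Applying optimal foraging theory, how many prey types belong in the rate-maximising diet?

E/h in descending order: gudgeon 2.44, sticklebacks 2.05, rudd 1.27, perch 0.731 kJ/s. The optimal diet is the largest prefix of this list for which every included type satisfies E_i/h_i > R on the types above it.
Rate on top 1: 0.626. sticklebacks: 2.05 > 0.626 → include.
Rate on top 2: 0.8748. rudd: 1.27 > 0.8748 → include.
Rate on top 3: 0.9403. perch: 0.731 < 0.9403 → exclude; stop.
Optimal diet: gudgeon, sticklebacks, rudd — 3 of 4 types.

3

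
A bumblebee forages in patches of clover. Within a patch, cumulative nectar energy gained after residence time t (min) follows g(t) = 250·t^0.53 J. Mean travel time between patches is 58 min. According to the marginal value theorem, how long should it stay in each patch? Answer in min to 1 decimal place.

65.4 min

Maximise g(t)/(T+t): set derivative to zero → g'(t)(T+t) = g(t).
g'(t) = 0.53·250·t^-0.47. Setting 0.53·250·t^-0.47 = 250·t^0.53/(58+t) gives 0.53(58+t) = t, so 0.47·t = 0.53×58.
t* = 0.53×58/0.47 = 65.4 min.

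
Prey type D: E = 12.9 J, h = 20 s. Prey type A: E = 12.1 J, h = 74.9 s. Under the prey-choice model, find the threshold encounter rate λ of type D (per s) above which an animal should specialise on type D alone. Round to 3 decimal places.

At the threshold, the rate on type D alone equals the profitability of type A: λ·12.9/(1 + λ·20) = 12.1/74.9 = 0.1615.
Rearranging, λ(12.9 − 0.1615×20) = 0.1615, so λ = 0.1615/9.669 = 0.01671 per s.

0.017 per s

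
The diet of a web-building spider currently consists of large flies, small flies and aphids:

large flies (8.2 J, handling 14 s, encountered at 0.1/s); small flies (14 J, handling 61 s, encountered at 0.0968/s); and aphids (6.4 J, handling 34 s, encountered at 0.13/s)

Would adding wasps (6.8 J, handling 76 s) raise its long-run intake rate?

No

Intake rate on the current diet: R = (0.1×8.2 + 0.0968×14 + 0.13×6.4) / (1 + 0.1×14 + 0.0968×61 + 0.13×34) = 3.007/12.72 = 0.2363 J/s.
Profitability of wasps: 6.8/76 = 0.08947 J/s.
0.08947 < 0.2363, so adding wasps would lower the average — exclude it.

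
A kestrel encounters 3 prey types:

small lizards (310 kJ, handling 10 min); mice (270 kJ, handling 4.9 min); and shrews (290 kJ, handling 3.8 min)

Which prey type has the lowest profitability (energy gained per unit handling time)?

small lizards

In descending order of E/h:
shrews: 290/3.8 = 76.3 kJ/min
mice: 270/4.9 = 55.1 kJ/min
small lizards: 310/10 = 31 kJ/min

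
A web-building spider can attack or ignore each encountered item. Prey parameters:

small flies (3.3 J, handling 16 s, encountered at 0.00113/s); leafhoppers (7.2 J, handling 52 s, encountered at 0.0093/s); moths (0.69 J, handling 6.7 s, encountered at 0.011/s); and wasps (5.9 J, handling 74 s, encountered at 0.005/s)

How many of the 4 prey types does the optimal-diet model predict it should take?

4

E/h in descending order: small flies 0.206, leafhoppers 0.138, moths 0.103, wasps 0.0797 J/s. The optimal diet is the largest prefix of this list for which every included type satisfies E_i/h_i > R on the types above it.
Rate on top 1: 0.003663. leafhoppers: 0.138 > 0.003663 → include.
Rate on top 2: 0.04707. moths: 0.103 > 0.04707 → include.
Rate on top 3: 0.04969. wasps: 0.0797 > 0.04969 → include.
Optimal diet: small flies, leafhoppers, moths, wasps — 4 of 4 types.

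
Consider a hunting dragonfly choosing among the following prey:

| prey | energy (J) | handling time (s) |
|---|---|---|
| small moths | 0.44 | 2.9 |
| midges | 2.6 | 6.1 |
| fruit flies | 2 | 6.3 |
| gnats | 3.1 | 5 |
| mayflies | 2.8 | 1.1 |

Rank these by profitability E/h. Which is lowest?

In descending order of E/h:
mayflies: 2.8/1.1 = 2.55 J/s
gnats: 3.1/5 = 0.62 J/s
midges: 2.6/6.1 = 0.426 J/s
fruit flies: 2/6.3 = 0.317 J/s
small moths: 0.44/2.9 = 0.152 J/s

small moths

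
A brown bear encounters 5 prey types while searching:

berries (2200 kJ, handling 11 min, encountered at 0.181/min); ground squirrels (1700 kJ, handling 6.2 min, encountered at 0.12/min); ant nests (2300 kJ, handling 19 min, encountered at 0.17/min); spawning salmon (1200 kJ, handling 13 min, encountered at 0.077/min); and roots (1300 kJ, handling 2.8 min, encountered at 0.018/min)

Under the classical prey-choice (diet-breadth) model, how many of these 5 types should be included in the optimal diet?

3

Rank by E/h (kJ/min): roots 464, ground squirrels 274, berries 200, ant nests 121, spawning salmon 92.3. Include each in turn until the next type's E/h falls below the running intake rate.
Rate on top 1: 22.28. ground squirrels: 274 > 22.28 → include.
Rate on top 2: 126.7. berries: 200 > 126.7 → include.
Rate on top 3: 165.3. ant nests: 121 < 165.3 → exclude; stop.
Optimal diet: roots, ground squirrels, berries — 3 of 5 types.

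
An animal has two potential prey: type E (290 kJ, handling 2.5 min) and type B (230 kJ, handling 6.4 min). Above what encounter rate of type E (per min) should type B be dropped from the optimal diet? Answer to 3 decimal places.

The zero-one rule: include type B iff E₂/h₂ > λE₁/(1+λh₁). Equality gives the switch point.
λE₁h₂ = E₂ + λE₂h₁ ⇒ λ = E₂/(E₁h₂ − E₂h₁) = 230/(1856 − 575) = 0.1795 per min.

0.180 per min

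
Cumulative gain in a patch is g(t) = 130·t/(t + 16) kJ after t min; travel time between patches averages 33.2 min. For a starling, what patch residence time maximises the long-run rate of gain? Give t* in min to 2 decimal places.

23.05 min

By the marginal value theorem, leave when the instantaneous gain rate g'(t) equals the habitat-wide average g(t)/(T + t).
g'(t) = 130·16/(t + 16)². Setting 130·16/(t+16)² = 130t/[(t+16)(33.2+t)] gives 16(33.2+t) = t(t+16), so t² = 16×33.2 = 531.2.
t* = √531.2 = 23.05 min.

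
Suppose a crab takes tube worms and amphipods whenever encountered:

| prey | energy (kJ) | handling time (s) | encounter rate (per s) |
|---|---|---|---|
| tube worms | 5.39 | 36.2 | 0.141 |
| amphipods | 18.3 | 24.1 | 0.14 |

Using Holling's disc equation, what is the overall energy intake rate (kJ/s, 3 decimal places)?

Energy encountered per unit search time: 0.141×5.39 + 0.14×18.3 = 3.322 kJ/s.
Handling time per unit search time: 0.141×36.2 + 0.14×24.1 = 8.478.
Rate = 3.322/(1 + 8.478) = 0.3505 kJ/s.

0.350 kJ/s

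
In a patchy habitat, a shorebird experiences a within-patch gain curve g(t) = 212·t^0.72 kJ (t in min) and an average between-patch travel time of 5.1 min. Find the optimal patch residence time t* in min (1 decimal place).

Optimal t* satisfies g'(t*) = g(t*)/(T + t*).
g'(t) = 0.72·212·t^-0.28. Setting 0.72·212·t^-0.28 = 212·t^0.72/(5.1+t) gives 0.72(5.1+t) = t, so 0.28·t = 0.72×5.1.
t* = 0.72×5.1/0.28 = 13.11 min.

13.1 min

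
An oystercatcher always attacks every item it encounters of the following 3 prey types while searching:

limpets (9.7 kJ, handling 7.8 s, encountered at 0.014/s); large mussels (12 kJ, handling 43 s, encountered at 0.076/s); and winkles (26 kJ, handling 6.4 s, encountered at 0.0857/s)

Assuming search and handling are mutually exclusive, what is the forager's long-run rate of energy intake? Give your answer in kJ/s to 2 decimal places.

0.67 kJ/s

Energy encountered per unit search time: 0.014×9.7 + 0.076×12 + 0.0857×26 = 3.276 kJ/s.
Handling time per unit search time: 0.014×7.8 + 0.076×43 + 0.0857×6.4 = 3.926.
Rate = 3.276/(1 + 3.926) = 0.6651 kJ/s.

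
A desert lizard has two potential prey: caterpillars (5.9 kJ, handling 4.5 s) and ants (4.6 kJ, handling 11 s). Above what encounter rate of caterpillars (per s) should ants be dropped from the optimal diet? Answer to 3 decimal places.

0.104 per s

At the threshold, the rate on caterpillars alone equals the profitability of ants: λ·5.9/(1 + λ·4.5) = 4.6/11 = 0.4182.
Rearranging, λ(5.9 − 0.4182×4.5) = 0.4182, so λ = 0.4182/4.018 = 0.1041 per s.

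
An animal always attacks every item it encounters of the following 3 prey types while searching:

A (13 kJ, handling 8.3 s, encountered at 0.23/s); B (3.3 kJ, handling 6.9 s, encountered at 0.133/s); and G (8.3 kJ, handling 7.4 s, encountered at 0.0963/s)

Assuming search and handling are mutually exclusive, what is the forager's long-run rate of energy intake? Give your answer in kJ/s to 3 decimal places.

0.931 kJ/s

Energy encountered per unit search time: 0.23×13 + 0.133×3.3 + 0.0963×8.3 = 4.228 kJ/s.
Handling time per unit search time: 0.23×8.3 + 0.133×6.9 + 0.0963×7.4 = 3.539.
Rate = 4.228/(1 + 3.539) = 0.9315 kJ/s.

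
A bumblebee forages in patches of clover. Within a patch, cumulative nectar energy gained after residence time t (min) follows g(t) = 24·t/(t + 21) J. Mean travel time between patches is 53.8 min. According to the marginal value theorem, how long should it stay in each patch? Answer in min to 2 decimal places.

By the marginal value theorem, leave when the instantaneous gain rate g'(t) equals the habitat-wide average g(t)/(T + t).
g'(t) = 24·21/(t + 21)². Setting 24·21/(t+21)² = 24t/[(t+21)(53.8+t)] gives 21(53.8+t) = t(t+21), so t² = 21×53.8 = 1130.
t* = √1130 = 33.61 min.

33.61 min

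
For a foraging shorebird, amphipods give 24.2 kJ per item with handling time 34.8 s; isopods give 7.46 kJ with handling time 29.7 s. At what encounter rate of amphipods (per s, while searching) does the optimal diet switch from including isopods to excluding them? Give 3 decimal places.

The zero-one rule: include isopods iff E₂/h₂ > λE₁/(1+λh₁). Equality gives the switch point.
λE₁h₂ = E₂ + λE₂h₁ ⇒ λ = E₂/(E₁h₂ − E₂h₁) = 7.46/(718.7 − 259.6) = 0.01625 per s.

0.016 per s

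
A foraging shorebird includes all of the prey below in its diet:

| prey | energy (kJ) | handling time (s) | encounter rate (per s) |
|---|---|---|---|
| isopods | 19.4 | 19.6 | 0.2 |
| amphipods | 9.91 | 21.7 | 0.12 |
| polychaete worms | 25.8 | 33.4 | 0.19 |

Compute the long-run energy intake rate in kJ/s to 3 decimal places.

0.719 kJ/s

Energy encountered per unit search time: 0.2×19.4 + 0.12×9.91 + 0.19×25.8 = 9.971 kJ/s.
Handling time per unit search time: 0.2×19.6 + 0.12×21.7 + 0.19×33.4 = 12.87.
Rate = 9.971/(1 + 12.87) = 0.7189 kJ/s.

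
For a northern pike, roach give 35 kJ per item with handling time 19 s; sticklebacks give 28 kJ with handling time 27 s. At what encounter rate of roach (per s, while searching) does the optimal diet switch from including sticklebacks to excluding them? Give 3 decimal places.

The zero-one rule: include sticklebacks iff E₂/h₂ > λE₁/(1+λh₁). Equality gives the switch point.
λE₁h₂ = E₂ + λE₂h₁ ⇒ λ = E₂/(E₁h₂ − E₂h₁) = 28/(945 − 532) = 0.0678 per s.

0.068 per s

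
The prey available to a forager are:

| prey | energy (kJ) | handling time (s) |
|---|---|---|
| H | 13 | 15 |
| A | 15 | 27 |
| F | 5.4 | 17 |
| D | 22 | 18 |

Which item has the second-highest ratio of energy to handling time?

In descending order of E/h:
D: 22/18 = 1.22 kJ/s
H: 13/15 = 0.867 kJ/s
A: 15/27 = 0.556 kJ/s
F: 5.4/17 = 0.318 kJ/s

H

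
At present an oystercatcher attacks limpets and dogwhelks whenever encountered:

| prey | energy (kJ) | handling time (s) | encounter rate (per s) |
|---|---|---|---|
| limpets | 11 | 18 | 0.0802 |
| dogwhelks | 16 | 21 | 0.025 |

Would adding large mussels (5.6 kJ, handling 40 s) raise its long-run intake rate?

No

Current rate: (0.0802×11 + 0.025×16)/(1 + 0.0802×18 + 0.025×21) = 0.4319 kJ/s.
Profitability of large mussels: 5.6/40 = 0.14 kJ/s.
Since 0.14 < R, time spent handling large mussels is better spent searching.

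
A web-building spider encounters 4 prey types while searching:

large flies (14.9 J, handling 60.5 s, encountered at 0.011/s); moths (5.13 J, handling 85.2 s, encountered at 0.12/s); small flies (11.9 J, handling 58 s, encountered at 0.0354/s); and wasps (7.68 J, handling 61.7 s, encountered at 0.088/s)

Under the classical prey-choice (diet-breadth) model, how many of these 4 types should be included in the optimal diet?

2

Rank by E/h (J/s): large flies 0.246, small flies 0.205, wasps 0.124, moths 0.0602. Include each in turn until the next type's E/h falls below the running intake rate.
Rate on top 1: 0.09841. small flies: 0.205 > 0.09841 → include.
Rate on top 2: 0.1574. wasps: 0.124 < 0.1574 → exclude; stop.
Optimal diet: large flies, small flies — 2 of 4 types.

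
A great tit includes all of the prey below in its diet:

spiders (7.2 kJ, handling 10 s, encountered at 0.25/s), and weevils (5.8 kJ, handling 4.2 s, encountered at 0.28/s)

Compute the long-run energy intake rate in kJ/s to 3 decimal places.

0.732 kJ/s

R = (0.25×7.2 + 0.28×5.8) / (1 + 0.25×10 + 0.28×4.2) = 3.424/4.676 = 0.7322 kJ/s.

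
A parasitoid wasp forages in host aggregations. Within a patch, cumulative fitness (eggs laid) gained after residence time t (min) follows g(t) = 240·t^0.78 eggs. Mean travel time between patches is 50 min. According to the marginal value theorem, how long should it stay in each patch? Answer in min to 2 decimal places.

Maximise g(t)/(T+t): set derivative to zero → g'(t)(T+t) = g(t).
g'(t) = 0.78·240·t^-0.22. Setting 0.78·240·t^-0.22 = 240·t^0.78/(50+t) gives 0.78(50+t) = t, so 0.22·t = 0.78×50.
t* = 0.78×50/0.22 = 177.3 min.

177.27 min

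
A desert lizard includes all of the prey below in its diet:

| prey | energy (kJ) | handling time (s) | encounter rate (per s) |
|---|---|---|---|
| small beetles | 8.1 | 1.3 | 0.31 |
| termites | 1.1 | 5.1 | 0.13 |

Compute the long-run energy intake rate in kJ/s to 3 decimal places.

R = (0.31×8.1 + 0.13×1.1) / (1 + 0.31×1.3 + 0.13×5.1) = 2.654/2.066 = 1.285 kJ/s.

1.285 kJ/s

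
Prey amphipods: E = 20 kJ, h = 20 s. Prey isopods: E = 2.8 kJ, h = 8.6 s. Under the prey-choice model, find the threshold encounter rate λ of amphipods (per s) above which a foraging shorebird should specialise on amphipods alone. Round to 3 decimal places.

0.024 per s

The zero-one rule: include isopods iff E₂/h₂ > λE₁/(1+λh₁). Equality gives the switch point.
λE₁h₂ = E₂ + λE₂h₁ ⇒ λ = E₂/(E₁h₂ − E₂h₁) = 2.8/(172 − 56) = 0.02414 per s.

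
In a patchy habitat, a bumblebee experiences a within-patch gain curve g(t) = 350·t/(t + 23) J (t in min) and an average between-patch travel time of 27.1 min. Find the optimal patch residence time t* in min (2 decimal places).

24.97 min

By the marginal value theorem, leave when the instantaneous gain rate g'(t) equals the habitat-wide average g(t)/(T + t).
g'(t) = 350·23/(t + 23)². Setting 350·23/(t+23)² = 350t/[(t+23)(27.1+t)] gives 23(27.1+t) = t(t+23), so t² = 23×27.1 = 623.3.
t* = √623.3 = 24.97 min.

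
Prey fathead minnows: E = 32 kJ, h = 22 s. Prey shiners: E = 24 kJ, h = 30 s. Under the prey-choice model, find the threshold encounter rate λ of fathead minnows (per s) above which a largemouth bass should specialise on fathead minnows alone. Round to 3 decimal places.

0.056 per s

Drop shiners once their profitability E₂/h₂ falls below the rate achievable on fathead minnows alone: E₂/h₂ = λE₁/(1 + λh₁).
Solve for λ: λE₁h₂ = E₂(1 + λh₁) → λ(E₁h₂ − E₂h₁) = E₂ → λ = E₂/(E₁h₂ − E₂h₁).
λ = 24/(32×30 − 24×22) = 24/432 = 0.05556 per s.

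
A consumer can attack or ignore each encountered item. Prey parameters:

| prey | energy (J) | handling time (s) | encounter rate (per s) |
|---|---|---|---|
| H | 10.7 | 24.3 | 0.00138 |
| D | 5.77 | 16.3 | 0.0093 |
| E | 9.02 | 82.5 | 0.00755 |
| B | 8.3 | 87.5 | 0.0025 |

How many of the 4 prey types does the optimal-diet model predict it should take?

Profitabilities (E/h, J/s): H 0.44, D 0.354, E 0.109, B 0.0949. Add prey in this order while the next type's profitability exceeds the intake rate on those already taken.
Rate on top 1: 0.01429. D: 0.354 > 0.01429 → include.
Rate on top 2: 0.05774. E: 0.109 > 0.05774 → include.
Rate on top 3: 0.07551. B: 0.0949 > 0.07551 → include.
Optimal diet: H, D, E, B — 4 of 4 types.

4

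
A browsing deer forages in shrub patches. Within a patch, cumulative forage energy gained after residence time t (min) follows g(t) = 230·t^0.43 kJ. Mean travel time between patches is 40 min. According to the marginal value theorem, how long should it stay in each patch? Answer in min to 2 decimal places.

By the marginal value theorem, leave when the instantaneous gain rate g'(t) equals the habitat-wide average g(t)/(T + t).
g'(t) = 0.43·230·t^-0.57. Setting 0.43·230·t^-0.57 = 230·t^0.43/(40+t) gives 0.43(40+t) = t, so 0.57·t = 0.43×40.
t* = 0.43×40/0.57 = 30.18 min.

30.18 min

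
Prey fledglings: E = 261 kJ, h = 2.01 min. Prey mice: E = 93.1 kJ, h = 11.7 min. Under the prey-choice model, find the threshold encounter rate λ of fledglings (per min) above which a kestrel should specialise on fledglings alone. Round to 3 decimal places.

0.032 per min

Drop mice once their profitability E₂/h₂ falls below the rate achievable on fledglings alone: E₂/h₂ = λE₁/(1 + λh₁).
Solve for λ: λE₁h₂ = E₂(1 + λh₁) → λ(E₁h₂ − E₂h₁) = E₂ → λ = E₂/(E₁h₂ − E₂h₁).
λ = 93.1/(261×11.7 − 93.1×2.01) = 93.1/2867 = 0.03248 per min.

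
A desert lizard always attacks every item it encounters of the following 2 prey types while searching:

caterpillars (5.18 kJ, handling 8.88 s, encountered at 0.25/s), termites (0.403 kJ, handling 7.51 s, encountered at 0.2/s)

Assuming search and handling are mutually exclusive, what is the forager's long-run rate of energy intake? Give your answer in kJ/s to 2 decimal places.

Energy encountered per unit search time: 0.25×5.18 + 0.2×0.403 = 1.376 kJ/s.
Handling time per unit search time: 0.25×8.88 + 0.2×7.51 = 3.722.
Rate = 1.376/(1 + 3.722) = 0.2913 kJ/s.

0.29 kJ/s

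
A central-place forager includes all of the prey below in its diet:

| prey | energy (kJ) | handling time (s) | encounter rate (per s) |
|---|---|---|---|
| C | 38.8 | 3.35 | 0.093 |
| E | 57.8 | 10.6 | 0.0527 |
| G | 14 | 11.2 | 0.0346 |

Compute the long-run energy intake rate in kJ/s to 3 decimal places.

3.162 kJ/s

R = (0.093×38.8 + 0.0527×57.8 + 0.0346×14) / (1 + 0.093×3.35 + 0.0527×10.6 + 0.0346×11.2) = 7.139/2.258 = 3.162 kJ/s.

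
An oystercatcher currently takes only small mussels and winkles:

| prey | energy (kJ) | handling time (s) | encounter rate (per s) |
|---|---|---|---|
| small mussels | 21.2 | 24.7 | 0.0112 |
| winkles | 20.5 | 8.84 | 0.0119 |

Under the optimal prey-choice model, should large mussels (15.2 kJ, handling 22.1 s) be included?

Current rate: (0.0112×21.2 + 0.0119×20.5)/(1 + 0.0112×24.7 + 0.0119×8.84) = 0.3484 kJ/s.
large mussels: E/h = 15.2/22.1 = 0.6878 kJ/s.
0.6878 > 0.3484, so adding large mussels raises the average — include it.

Yes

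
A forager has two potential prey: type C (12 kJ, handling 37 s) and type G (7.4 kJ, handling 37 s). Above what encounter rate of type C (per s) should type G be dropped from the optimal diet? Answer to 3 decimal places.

0.043 per s

The zero-one rule: include type G iff E₂/h₂ > λE₁/(1+λh₁). Equality gives the switch point.
λE₁h₂ = E₂ + λE₂h₁ ⇒ λ = E₂/(E₁h₂ − E₂h₁) = 7.4/(444 − 273.8) = 0.04348 per s.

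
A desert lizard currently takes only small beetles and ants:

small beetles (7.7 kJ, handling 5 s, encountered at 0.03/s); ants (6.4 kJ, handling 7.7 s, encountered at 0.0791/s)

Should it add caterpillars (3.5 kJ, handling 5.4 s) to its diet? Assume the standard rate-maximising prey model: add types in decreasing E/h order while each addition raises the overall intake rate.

Current rate: (0.03×7.7 + 0.0791×6.4)/(1 + 0.03×5 + 0.0791×7.7) = 0.4191 kJ/s.
Profitability of caterpillars: 3.5/5.4 = 0.6481 kJ/s.
0.6481 > 0.4191, so adding caterpillars raises the average — include it.

Yes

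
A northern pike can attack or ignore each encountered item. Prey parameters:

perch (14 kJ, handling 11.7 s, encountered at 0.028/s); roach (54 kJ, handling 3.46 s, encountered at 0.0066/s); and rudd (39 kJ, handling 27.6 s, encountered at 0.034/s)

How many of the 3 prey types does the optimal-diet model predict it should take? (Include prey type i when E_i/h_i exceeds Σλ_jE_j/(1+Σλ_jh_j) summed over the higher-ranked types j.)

E/h in descending order: roach 15.6, rudd 1.41, perch 1.2 kJ/s. The optimal diet is the largest prefix of this list for which every included type satisfies E_i/h_i > R on the types above it.
Rate on top 1: 0.3484. rudd: 1.41 > 0.3484 → include.
Rate on top 2: 0.8578. perch: 1.2 > 0.8578 → include.
Optimal diet: roach, rudd, perch — 3 of 3 types.

3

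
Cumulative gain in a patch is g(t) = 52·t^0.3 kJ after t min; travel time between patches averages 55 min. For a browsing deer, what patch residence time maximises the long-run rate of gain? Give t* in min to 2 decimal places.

Maximise g(t)/(T+t): set derivative to zero → g'(t)(T+t) = g(t).
g'(t) = 0.3·52·t^-0.7. Setting 0.3·52·t^-0.7 = 52·t^0.3/(55+t) gives 0.3(55+t) = t, so 0.70·t = 0.3×55.
t* = 0.3×55/0.70 = 23.57 min.

23.57 min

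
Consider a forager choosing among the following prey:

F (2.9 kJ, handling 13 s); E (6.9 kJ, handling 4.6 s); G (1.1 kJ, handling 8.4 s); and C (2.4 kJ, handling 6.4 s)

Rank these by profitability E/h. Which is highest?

E

In descending order of E/h:
E: 6.9/4.6 = 1.5 kJ/s
C: 2.4/6.4 = 0.375 kJ/s
F: 2.9/13 = 0.223 kJ/s
G: 1.1/8.4 = 0.131 kJ/s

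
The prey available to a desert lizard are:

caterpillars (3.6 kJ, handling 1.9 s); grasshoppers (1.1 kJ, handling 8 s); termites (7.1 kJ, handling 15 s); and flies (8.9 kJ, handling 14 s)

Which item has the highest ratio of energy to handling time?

Profitability E/h (kJ/s): caterpillars = 3.6/1.9 = 1.89, grasshoppers = 1.1/8 = 0.138, termites = 7.1/15 = 0.473, flies = 8.9/14 = 0.636.
Ranked: caterpillars > flies > termites > grasshoppers.

caterpillars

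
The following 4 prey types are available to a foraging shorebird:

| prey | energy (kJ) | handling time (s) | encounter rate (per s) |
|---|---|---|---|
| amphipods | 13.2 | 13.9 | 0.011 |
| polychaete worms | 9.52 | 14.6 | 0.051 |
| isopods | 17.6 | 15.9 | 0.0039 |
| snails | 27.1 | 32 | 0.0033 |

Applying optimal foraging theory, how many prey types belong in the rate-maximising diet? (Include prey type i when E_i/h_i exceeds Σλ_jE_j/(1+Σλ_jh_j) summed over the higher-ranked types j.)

Profitabilities (E/h, kJ/s): isopods 1.11, amphipods 0.95, snails 0.847, polychaete worms 0.652. Add prey in this order while the next type's profitability exceeds the intake rate on those already taken.
Rate on top 1: 0.06463. amphipods: 0.95 > 0.06463 → include.
Rate on top 2: 0.176. snails: 0.847 > 0.176 → include.
Rate on top 3: 0.2297. polychaete worms: 0.652 > 0.2297 → include.
Optimal diet: isopods, amphipods, snails, polychaete worms — 4 of 4 types.

4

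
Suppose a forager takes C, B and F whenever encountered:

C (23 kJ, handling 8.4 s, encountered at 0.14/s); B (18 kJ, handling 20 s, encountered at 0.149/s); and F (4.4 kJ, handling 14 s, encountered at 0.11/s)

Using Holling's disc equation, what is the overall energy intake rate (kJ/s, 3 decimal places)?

0.954 kJ/s

R = Σλ_iE_i / (1 + Σλ_ih_i)
Numerator: 0.14×23 + 0.149×18 + 0.11×4.4 = 6.386
Denominator: 1 + 0.14×8.4 + 0.149×20 + 0.11×14 = 6.696
R = 6.386/6.696 = 0.9537 kJ/s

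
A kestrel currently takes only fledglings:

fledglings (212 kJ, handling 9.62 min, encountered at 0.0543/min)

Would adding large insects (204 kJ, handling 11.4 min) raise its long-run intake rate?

Intake rate on the current diet: R = (0.0543×212) / (1 + 0.0543×9.62) = 11.51/1.522 = 7.562 kJ/min.
large insects: E/h = 204/11.4 = 17.89 kJ/min.
Since 17.89 > R, including large insects increases the long-run rate.

Yes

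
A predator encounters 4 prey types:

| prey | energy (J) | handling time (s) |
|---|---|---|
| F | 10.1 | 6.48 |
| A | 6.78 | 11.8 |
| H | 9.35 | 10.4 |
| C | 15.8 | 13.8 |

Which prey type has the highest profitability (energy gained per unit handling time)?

F

Profitability E/h (J/s): F = 10.1/6.48 = 1.56, A = 6.78/11.8 = 0.575, H = 9.35/10.4 = 0.899, C = 15.8/13.8 = 1.14.
Ranked: F > C > H > A.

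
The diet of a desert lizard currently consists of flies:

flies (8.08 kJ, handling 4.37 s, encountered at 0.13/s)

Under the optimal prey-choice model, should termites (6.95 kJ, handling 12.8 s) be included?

No

On flies alone, R = ΣλE/(1+Σλh) = 1.05/1.568 = 0.6699 kJ/s.
termites: E/h = 6.95/12.8 = 0.543 kJ/s.
0.543 < 0.6699, so adding termites would lower the average — exclude it.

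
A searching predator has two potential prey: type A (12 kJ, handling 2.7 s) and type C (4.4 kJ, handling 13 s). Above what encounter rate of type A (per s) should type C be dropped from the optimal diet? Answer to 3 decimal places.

0.031 per s

Drop type C once their profitability E₂/h₂ falls below the rate achievable on type A alone: E₂/h₂ = λE₁/(1 + λh₁).
Solve for λ: λE₁h₂ = E₂(1 + λh₁) → λ(E₁h₂ − E₂h₁) = E₂ → λ = E₂/(E₁h₂ − E₂h₁).
λ = 4.4/(12×13 − 4.4×2.7) = 4.4/144.1 = 0.03053 per s.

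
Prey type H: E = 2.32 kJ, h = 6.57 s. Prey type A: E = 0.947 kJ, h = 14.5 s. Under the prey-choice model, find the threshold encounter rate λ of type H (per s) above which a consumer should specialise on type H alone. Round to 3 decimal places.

0.035 per s

Drop type A once their profitability E₂/h₂ falls below the rate achievable on type H alone: E₂/h₂ = λE₁/(1 + λh₁).
Solve for λ: λE₁h₂ = E₂(1 + λh₁) → λ(E₁h₂ − E₂h₁) = E₂ → λ = E₂/(E₁h₂ − E₂h₁).
λ = 0.947/(2.32×14.5 − 0.947×6.57) = 0.947/27.42 = 0.03454 per s.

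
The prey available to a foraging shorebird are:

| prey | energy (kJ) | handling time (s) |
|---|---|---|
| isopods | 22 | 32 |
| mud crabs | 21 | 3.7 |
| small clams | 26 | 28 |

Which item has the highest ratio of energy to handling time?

In descending order of E/h:
mud crabs: 21/3.7 = 5.68 kJ/s
small clams: 26/28 = 0.929 kJ/s
isopods: 22/32 = 0.688 kJ/s

mud crabs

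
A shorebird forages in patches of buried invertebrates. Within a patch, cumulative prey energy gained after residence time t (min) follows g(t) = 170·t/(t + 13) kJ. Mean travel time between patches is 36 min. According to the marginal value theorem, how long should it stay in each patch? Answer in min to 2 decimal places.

21.63 min

Optimal t* satisfies g'(t*) = g(t*)/(T + t*).
g'(t) = 170·13/(t + 13)². Setting 170·13/(t+13)² = 170t/[(t+13)(36+t)] gives 13(36+t) = t(t+13), so t² = 13×36 = 468.
t* = √468 = 21.63 min.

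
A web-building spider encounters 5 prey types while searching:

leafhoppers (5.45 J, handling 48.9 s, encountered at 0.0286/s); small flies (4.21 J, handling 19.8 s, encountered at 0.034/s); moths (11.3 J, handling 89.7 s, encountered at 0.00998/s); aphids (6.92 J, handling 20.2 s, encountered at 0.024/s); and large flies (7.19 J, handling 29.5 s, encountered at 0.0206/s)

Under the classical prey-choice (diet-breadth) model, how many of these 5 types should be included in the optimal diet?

Rank by E/h (J/s): aphids 0.343, large flies 0.244, small flies 0.213, moths 0.126, leafhoppers 0.111. Include each in turn until the next type's E/h falls below the running intake rate.
Rate on top 1: 0.1119. large flies: 0.244 > 0.1119 → include.
Rate on top 2: 0.1502. small flies: 0.213 > 0.1502 → include.
Rate on top 3: 0.1654. moths: 0.126 < 0.1654 → exclude; stop.
Optimal diet: aphids, large flies, small flies — 3 of 5 types.

3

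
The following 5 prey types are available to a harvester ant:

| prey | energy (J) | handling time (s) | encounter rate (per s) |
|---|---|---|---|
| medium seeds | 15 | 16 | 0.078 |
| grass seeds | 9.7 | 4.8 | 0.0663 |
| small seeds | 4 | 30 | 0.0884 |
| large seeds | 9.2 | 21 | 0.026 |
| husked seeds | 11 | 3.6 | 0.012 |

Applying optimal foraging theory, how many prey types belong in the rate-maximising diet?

3

Profitabilities (E/h, J/s): husked seeds 3.06, grass seeds 2.02, medium seeds 0.938, large seeds 0.438, small seeds 0.133. Add prey in this order while the next type's profitability exceeds the intake rate on those already taken.
Rate on top 1: 0.1265. grass seeds: 2.02 > 0.1265 → include.
Rate on top 2: 0.5693. medium seeds: 0.938 > 0.5693 → include.
Rate on top 3: 0.7454. large seeds: 0.438 < 0.7454 → exclude; stop.
Optimal diet: husked seeds, grass seeds, medium seeds — 3 of 5 types.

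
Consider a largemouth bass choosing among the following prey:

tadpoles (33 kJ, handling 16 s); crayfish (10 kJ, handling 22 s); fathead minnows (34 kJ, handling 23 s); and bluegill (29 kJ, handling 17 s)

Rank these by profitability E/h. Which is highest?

tadpoles

In descending order of E/h:
tadpoles: 33/16 = 2.06 kJ/s
bluegill: 29/17 = 1.71 kJ/s
fathead minnows: 34/23 = 1.48 kJ/s
crayfish: 10/22 = 0.455 kJ/s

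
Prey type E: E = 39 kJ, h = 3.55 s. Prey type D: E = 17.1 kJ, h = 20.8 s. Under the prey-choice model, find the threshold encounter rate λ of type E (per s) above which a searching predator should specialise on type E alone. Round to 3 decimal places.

0.023 per s

Drop type D once their profitability E₂/h₂ falls below the rate achievable on type E alone: E₂/h₂ = λE₁/(1 + λh₁).
Solve for λ: λE₁h₂ = E₂(1 + λh₁) → λ(E₁h₂ − E₂h₁) = E₂ → λ = E₂/(E₁h₂ − E₂h₁).
λ = 17.1/(39×20.8 − 17.1×3.55) = 17.1/750.5 = 0.02278 per s.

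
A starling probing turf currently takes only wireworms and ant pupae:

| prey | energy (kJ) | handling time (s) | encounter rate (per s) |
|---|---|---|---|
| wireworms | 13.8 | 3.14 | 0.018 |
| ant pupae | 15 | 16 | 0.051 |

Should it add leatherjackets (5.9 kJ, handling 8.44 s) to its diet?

On wireworms and ant pupae alone, R = ΣλE/(1+Σλh) = 1.013/1.873 = 0.5412 kJ/s.
Profitability of leatherjackets: 5.9/8.44 = 0.6991 kJ/s.
Since 0.6991 > R, including leatherjackets increases the long-run rate.

Yes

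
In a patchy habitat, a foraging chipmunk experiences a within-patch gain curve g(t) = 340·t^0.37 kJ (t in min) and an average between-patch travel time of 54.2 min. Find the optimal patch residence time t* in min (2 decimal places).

31.83 min

Optimal t* satisfies g'(t*) = g(t*)/(T + t*).
g'(t) = 0.37·340·t^-0.63. Setting 0.37·340·t^-0.63 = 340·t^0.37/(54.2+t) gives 0.37(54.2+t) = t, so 0.63·t = 0.37×54.2.
t* = 0.37×54.2/0.63 = 31.83 min.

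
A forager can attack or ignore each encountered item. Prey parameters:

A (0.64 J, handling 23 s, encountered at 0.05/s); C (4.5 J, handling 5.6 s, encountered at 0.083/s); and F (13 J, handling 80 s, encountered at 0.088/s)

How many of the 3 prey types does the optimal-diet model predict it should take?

E/h in descending order: C 0.804, F 0.163, A 0.0278 J/s. The optimal diet is the largest prefix of this list for which every included type satisfies E_i/h_i > R on the types above it.
Rate on top 1: 0.255. F: 0.163 < 0.255 → exclude; stop.
Optimal diet: C — 1 of 3 types.

1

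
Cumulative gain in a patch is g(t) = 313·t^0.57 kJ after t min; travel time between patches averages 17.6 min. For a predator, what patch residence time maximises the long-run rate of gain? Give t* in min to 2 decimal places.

By the marginal value theorem, leave when the instantaneous gain rate g'(t) equals the habitat-wide average g(t)/(T + t).
g'(t) = 0.57·313·t^-0.43. Setting 0.57·313·t^-0.43 = 313·t^0.57/(17.6+t) gives 0.57(17.6+t) = t, so 0.43·t = 0.57×17.6.
t* = 0.57×17.6/0.43 = 23.33 min.

23.33 min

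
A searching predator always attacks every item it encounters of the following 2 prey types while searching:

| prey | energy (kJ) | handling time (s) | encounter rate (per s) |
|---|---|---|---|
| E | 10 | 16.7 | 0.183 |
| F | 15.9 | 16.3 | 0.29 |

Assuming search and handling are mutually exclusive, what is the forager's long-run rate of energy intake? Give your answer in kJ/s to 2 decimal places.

0.73 kJ/s

Energy encountered per unit search time: 0.183×10 + 0.29×15.9 = 6.441 kJ/s.
Handling time per unit search time: 0.183×16.7 + 0.29×16.3 = 7.783.
Rate = 6.441/(1 + 7.783) = 0.7333 kJ/s.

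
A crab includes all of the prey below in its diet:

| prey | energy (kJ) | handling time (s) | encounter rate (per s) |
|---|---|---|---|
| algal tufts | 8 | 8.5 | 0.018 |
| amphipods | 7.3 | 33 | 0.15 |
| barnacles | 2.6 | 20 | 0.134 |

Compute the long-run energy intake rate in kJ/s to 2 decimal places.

R = Σλ_iE_i / (1 + Σλ_ih_i)
Numerator: 0.018×8 + 0.15×7.3 + 0.134×2.6 = 1.587
Denominator: 1 + 0.018×8.5 + 0.15×33 + 0.134×20 = 8.783
R = 1.587/8.783 = 0.1807 kJ/s

0.18 kJ/s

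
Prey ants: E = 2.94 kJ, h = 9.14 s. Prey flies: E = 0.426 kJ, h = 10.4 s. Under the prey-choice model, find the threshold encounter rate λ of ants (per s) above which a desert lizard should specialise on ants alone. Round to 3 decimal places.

At the threshold, the rate on ants alone equals the profitability of flies: λ·2.94/(1 + λ·9.14) = 0.426/10.4 = 0.04096.
Rearranging, λ(2.94 − 0.04096×9.14) = 0.04096, so λ = 0.04096/2.566 = 0.01597 per s.

0.016 per s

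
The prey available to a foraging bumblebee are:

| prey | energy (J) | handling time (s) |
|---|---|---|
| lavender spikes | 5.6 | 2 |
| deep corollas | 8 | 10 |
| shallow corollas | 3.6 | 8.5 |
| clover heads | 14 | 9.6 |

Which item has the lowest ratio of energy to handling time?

In descending order of E/h:
lavender spikes: 5.6/2 = 2.8 J/s
clover heads: 14/9.6 = 1.46 J/s
deep corollas: 8/10 = 0.8 J/s
shallow corollas: 3.6/8.5 = 0.424 J/s

shallow corollas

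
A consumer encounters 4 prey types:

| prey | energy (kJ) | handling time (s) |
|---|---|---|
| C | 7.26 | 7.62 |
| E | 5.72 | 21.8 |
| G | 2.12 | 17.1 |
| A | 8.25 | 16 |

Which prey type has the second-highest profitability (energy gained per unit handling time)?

A

In descending order of E/h:
C: 7.26/7.62 = 0.953 kJ/s
A: 8.25/16 = 0.516 kJ/s
E: 5.72/21.8 = 0.262 kJ/s
G: 2.12/17.1 = 0.124 kJ/s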